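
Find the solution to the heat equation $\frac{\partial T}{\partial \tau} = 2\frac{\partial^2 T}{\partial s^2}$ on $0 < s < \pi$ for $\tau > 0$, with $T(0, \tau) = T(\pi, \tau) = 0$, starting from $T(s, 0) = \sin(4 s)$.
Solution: Using separation of variables $T = X(s)G(\tau)$:
Eigenfunctions: $\sin(ns)$, $n = 1, 2, 3, \ldots$
General solution: $T(s, \tau) = \sum c_n \sin(ns) e^{-2n^2 \tau}$
Matching $T(s,0) = \sin(4 s)$ term by term: $c_4=1$.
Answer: $T(s, \tau) = e^{-32 \tau} \sin(4 s)$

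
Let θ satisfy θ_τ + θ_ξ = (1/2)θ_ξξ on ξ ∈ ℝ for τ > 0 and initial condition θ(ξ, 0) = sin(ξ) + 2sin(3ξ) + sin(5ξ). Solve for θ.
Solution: Change to a moving frame: let η = ξ - τ, σ = τ and write θ(ξ,τ) = u(η,σ).
By the chain rule θ_τ = u_σ - u_η, θ_ξ = u_η, θ_ξξ = u_ηη.
Then θ_τ + θ_ξ = u_σ: the advection term cancels and the PDE becomes the heat equation u_σ = (1/2)u_ηη on η ∈ ℝ.
Initial data: u(η,0) = θ(η,0) = sin(η) + 2sin(3η) + sin(5η).
On η ∈ ℝ each mode satisfies (sin(nη))″ = -n² sin(nη), so exp(-n²σ/2) sin(nη) solves the heat equation; by superposition u(η,σ) = Σ c_n exp(-n²σ/2) sin(nη).
Reading off the coefficients: c_1=1, c_3=2, c_5=1, so u(η,σ) = exp(-σ/2)sin(η) + 2exp(-9σ/2)sin(3η) + exp(-25σ/2)sin(5η).
Substituting back η = ξ - τ, σ = τ: θ(ξ,τ) = u(ξ - τ, τ).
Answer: θ(ξ, τ) = exp(-τ/2)sin(ξ - τ) + 2exp(-9τ/2)sin(3ξ - 3τ) + exp(-25τ/2)sin(5ξ - 5τ)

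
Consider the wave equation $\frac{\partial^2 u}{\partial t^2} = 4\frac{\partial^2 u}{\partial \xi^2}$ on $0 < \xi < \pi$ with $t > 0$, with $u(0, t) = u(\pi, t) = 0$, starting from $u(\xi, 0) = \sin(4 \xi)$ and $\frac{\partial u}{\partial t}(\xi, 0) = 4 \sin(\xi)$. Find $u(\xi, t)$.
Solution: Using separation of variables $u = X(\xi)T(t)$:
Eigenfunctions: $\sin(n\xi)$, $n = 1, 2, 3, \ldots$
General solution: $u(\xi, t) = \sum [A_n \cos(2n t) + B_n \sin(2n t)] \sin(n\xi)$
From $u(\xi,0) = \sin(4 \xi)$: $A_4=1$. From $u_t(\xi,0) = 4 \sin(\xi)$, using $u_t(\xi,0) = \sum \omega_n B_n \sin(n\xi)$ with $\omega_n = 2n$: $B_1 = 4/2 = 2$.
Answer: $u(\xi, t) = 2 \sin(\xi) \sin(2 t) + \sin(4 \xi) \cos(8 t)$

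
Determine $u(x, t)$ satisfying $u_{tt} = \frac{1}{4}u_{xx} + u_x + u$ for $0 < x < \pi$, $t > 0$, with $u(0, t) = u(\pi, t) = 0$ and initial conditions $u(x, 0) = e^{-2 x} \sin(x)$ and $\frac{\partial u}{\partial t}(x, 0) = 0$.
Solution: Substitute $u = e^{-2x}w$, i.e. $w = e^{2x}u$.
By the product rule, $u_x = e^{-2x}(w_x - 2w)$, $u_{xx} = e^{-2x}(w_{xx} - 4w_x + 4w)$, $u_{tt} = e^{-2x}w_{tt}$.
Substituting into the PDE and dividing by $e^{-2x}$: $w_{tt} = \frac{1}{4}(w_{xx} - 4w_x + 4w) + (w_x - 2w) + w$.
The lower-order terms cancel, leaving the standard wave equation $w_{tt} = \frac{1}{4}w_{xx}$.
Initial data for $w$: $w(x,0) = e^{2x}u(x,0) = \sin(x)$; $w_t(x,0) = e^{2x}u_t(x,0) = 0$. The boundary conditions carry over: $w(0,t) = w(\pi,t) = 0$.
Solve for $w$:
  Using separation of variables $w = X(x)T(t)$:
  Eigenfunctions: $\sin(nx)$, $n = 1, 2, 3, \ldots$
  General solution: $w(x, t) = \sum [A_n \cos(n t/2) + B_n \sin(n t/2)] \sin(nx)$
  From $w(x,0) = \sin(x)$: $A_1=1$. From $w_t(x,0) = 0$: all $B_n = 0$.
Hence $w(x,t) = \sin(x) \cos(t/2)$.
Transform back: $u(x,t) = e^{-2x}w(x,t)$.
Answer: $u(x, t) = e^{-2 x} \sin(x) \cos(t/2)$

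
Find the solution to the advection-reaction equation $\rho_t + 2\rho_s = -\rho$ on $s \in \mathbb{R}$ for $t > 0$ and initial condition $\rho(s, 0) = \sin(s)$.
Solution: Substitute $\rho = e^{-t}u$.
Then $\rho_t = e^{-t}(u_t - u)$, $\rho_s = e^{-t}u_s$; substituting and dividing by $e^{-t}$, the lower-order terms cancel: $u_t + 2u_s = 0$ (standard advection equation).
Data for $u$: $u(s,0) = \rho(s,0) = \sin(s)$.
By characteristics ($ds/dt = 2$), $u(s,t) = f(s - 2t)$ with $f = u( \cdot , 0)$.
So $u(s,t) = \sin(s - 2 t)$, and $\rho(s,t) = e^{-t}u(s,t)$.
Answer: $\rho(s, t) = e^{-t} \sin(s - 2 t)$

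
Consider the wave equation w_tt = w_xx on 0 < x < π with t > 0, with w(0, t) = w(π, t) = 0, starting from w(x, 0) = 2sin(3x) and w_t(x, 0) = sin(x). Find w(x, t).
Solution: Separating variables: w = Σ [A_n cos(ω_n t) + B_n sin(ω_n t)] sin(nx), ω_n = n. From ICs (B_n = velocity coefficient / ω_n): A_3=2, B_1=1.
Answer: w(x, t) = sin(t)sin(x) + 2sin(3x)cos(3t)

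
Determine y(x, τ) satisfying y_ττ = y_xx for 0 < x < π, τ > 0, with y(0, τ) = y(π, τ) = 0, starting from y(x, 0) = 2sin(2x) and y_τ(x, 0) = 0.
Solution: Separating variables: y = Σ [A_n cos(ω_n τ) + B_n sin(ω_n τ)] sin(nx), ω_n = n. From ICs: A_2=2.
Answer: y(x, τ) = 2sin(2x)cos(2τ)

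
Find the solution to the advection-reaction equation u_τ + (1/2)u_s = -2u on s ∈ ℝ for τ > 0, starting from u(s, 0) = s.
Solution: Substitute u = exp(-2τ)w.
Then u_τ = exp(-2τ)(w_τ - 2w), u_s = exp(-2τ)w_s; substituting and dividing by exp(-2τ), the lower-order terms cancel: w_τ + (1/2)w_s = 0 (standard advection equation).
Data for w: w(s,0) = u(s,0) = s.
By characteristics (ds/dτ = 1/2), w(s,τ) = f(s - (1/2)τ) with f = w(·, 0).
So w(s,τ) = s - (1/2)τ, and u(s,τ) = exp(-2τ)w(s,τ).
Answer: u(s, τ) = sexp(-2τ) - (1/2)τexp(-2τ)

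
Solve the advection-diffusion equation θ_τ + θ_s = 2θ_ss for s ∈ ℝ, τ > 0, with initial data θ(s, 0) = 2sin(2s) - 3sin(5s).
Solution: Moving frame: η = s - τ, σ = τ, θ = u(η,σ), so θ_τ = u_σ - u_η and θ_ss = u_ηη.
Hence θ_τ + θ_s = u_σ and the PDE becomes the heat equation u_σ = 2u_ηη on η ∈ ℝ.
Initial data: u(η,0) = θ(η,0) = 2sin(2η) - 3sin(5η). Each mode sin(nη) decays as exp(-2n²σ) on ℝ, so u(η,σ) = Σ c_n exp(-2n²σ) sin(nη) with c_2=2, c_5=-3: u(η,σ) = 2exp(-8σ)sin(2η) - 3exp(-50σ)sin(5η).
Substituting back: θ(s,τ) = u(s - τ, τ).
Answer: θ(s, τ) = 2exp(-8τ)sin(2s - 2τ) - 3exp(-50τ)sin(5s - 5τ)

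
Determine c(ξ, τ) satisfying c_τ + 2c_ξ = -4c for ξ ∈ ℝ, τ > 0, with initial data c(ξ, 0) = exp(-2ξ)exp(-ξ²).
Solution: Substitute c = exp(-2ξ)u.
Then c_ξ = exp(-2ξ)(u_ξ - 2u), c_τ = exp(-2ξ)u_τ; substituting and dividing by exp(-2ξ), the lower-order terms cancel: u_τ + 2u_ξ = 0 (standard advection equation).
Data for u: u(ξ,0) = exp(2ξ)c(ξ,0) = exp(-ξ²).
By characteristics (dξ/dτ = 2), u(ξ,τ) = f(ξ - 2τ) with f = u(·, 0).
So u(ξ,τ) = exp(-(ξ - 2τ)²), and c(ξ,τ) = exp(-2ξ)u(ξ,τ).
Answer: c(ξ, τ) = exp(-2ξ)exp(-(ξ - 2τ)²)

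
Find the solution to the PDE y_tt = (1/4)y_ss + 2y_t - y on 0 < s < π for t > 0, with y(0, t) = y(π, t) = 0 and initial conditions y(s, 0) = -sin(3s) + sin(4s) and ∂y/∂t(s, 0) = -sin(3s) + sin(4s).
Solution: Substitute y = exp(t)u.
Then y_t = exp(t)(u_t + u), y_tt = exp(t)(u_tt + 2u_t + u), y_ss = exp(t)u_ss; substituting and dividing by exp(t), the lower-order terms cancel: u_tt = (1/4)u_ss (standard wave equation).
Data for u: u(s,0) = y(s,0) = -sin(3s) + sin(4s); u_t(s,0) = y_t(s,0) - y(s,0) = 0. The boundary conditions carry over: u(0,t) = u(π,t) = 0.
Separating variables: u = Σ [A_n cos(ω_n t) + B_n sin(ω_n t)] sin(ns), ω_n = n/2. From ICs: A_3=-1, A_4=1.
So u(s,t) = -sin(3s)cos(3t/2) + sin(4s)cos(2t), and y(s,t) = exp(t)u(s,t).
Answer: y(s, t) = -exp(t)sin(3s)cos(3t/2) + exp(t)sin(4s)cos(2t)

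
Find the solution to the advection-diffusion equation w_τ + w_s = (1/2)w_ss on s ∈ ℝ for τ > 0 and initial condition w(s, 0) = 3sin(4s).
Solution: Moving frame: η = s - τ, σ = τ, w = u(η,σ), so w_τ = u_σ - u_η and w_ss = u_ηη.
Hence w_τ + w_s = u_σ and the PDE becomes the heat equation u_σ = (1/2)u_ηη on η ∈ ℝ.
Initial data: u(η,0) = w(η,0) = 3sin(4η). Each mode sin(nη) decays as exp(-n²σ/2) on ℝ, so u(η,σ) = Σ c_n exp(-n²σ/2) sin(nη) with c_4=3: u(η,σ) = 3exp(-8σ)sin(4η).
Substituting back: w(s,τ) = u(s - τ, τ).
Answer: w(s, τ) = 3exp(-8τ)sin(4s - 4τ)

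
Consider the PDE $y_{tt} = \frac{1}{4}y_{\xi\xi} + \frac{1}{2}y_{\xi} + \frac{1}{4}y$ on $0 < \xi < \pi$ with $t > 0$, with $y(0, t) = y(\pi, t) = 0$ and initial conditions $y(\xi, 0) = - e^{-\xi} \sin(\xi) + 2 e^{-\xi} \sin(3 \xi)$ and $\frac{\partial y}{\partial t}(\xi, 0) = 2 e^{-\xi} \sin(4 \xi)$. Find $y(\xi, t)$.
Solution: Substitute $y = e^{-\xi}u$.
Then $y_{\xi} = e^{-\xi}(u_{\xi} - u)$, $y_{\xi\xi} = e^{-\xi}(u_{\xi\xi} - 2u_{\xi} + u)$, $y_{tt} = e^{-\xi}u_{tt}$; substituting and dividing by $e^{-\xi}$, the lower-order terms cancel: $u_{tt} = \frac{1}{4}u_{\xi\xi}$ (standard wave equation).
Data for $u$: $u(\xi,0) = e^{\xi}y(\xi,0) = - \sin(\xi) + 2 \sin(3 \xi)$; $u_t(\xi,0) = e^{\xi}y_t(\xi,0) = 2 \sin(4 \xi)$. The boundary conditions carry over: $u(0,t) = u(\pi,t) = 0$.
Separating variables: $u = \sum [A_n \cos(\omega_n t) + B_n \sin(\omega_n t)] \sin(n\xi)$, $\omega_n = n/2$. From ICs ($B_n$ = velocity coefficient / $\omega_n$): $A_1=-1, A_3=2, B_4=1$.
So $u(\xi,t) = \sin(2 t) \sin(4 \xi) - \sin(\xi) \cos(t/2) + 2 \sin(3 \xi) \cos(3 t/2)$, and $y(\xi,t) = e^{-\xi}u(\xi,t)$.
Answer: $y(\xi, t) = - e^{-\xi} \sin(\xi) \cos(t/2) + 2 e^{-\xi} \sin(3 \xi) \cos(3 t/2) + e^{-\xi} \sin(4 \xi) \sin(2 t)$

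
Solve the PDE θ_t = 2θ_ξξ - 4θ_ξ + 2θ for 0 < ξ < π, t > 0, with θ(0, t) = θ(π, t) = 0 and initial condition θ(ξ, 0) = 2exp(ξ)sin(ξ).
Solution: Substitute θ = exp(ξ)u.
Then θ_ξ = exp(ξ)(u_ξ + u), θ_ξξ = exp(ξ)(u_ξξ + 2u_ξ + u), θ_t = exp(ξ)u_t; substituting and dividing by exp(ξ), the lower-order terms cancel: u_t = 2u_ξξ (standard heat equation).
Data for u: u(ξ,0) = exp(-ξ)θ(ξ,0) = 2sin(ξ). The boundary conditions carry over: u(0,t) = u(π,t) = 0.
Separating variables: u = Σ c_n exp(-2n²t) sin(nξ). From u(ξ,0) = 2sin(ξ): c_1=2.
So u(ξ,t) = 2exp(-2t)sin(ξ), and θ(ξ,t) = exp(ξ)u(ξ,t).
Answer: θ(ξ, t) = 2exp(-2t)exp(ξ)sin(ξ)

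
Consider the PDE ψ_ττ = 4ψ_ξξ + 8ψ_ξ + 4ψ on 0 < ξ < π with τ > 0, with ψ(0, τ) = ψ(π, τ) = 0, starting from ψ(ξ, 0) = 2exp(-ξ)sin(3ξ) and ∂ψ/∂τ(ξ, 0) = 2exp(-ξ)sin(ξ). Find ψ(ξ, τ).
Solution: Substitute ψ = exp(-ξ)u.
Then ψ_ξ = exp(-ξ)(u_ξ - u), ψ_ξξ = exp(-ξ)(u_ξξ - 2u_ξ + u), ψ_ττ = exp(-ξ)u_ττ; substituting and dividing by exp(-ξ), the lower-order terms cancel: u_ττ = 4u_ξξ (standard wave equation).
Data for u: u(ξ,0) = exp(ξ)ψ(ξ,0) = 2sin(3ξ); u_τ(ξ,0) = exp(ξ)ψ_τ(ξ,0) = 2sin(ξ). The boundary conditions carry over: u(0,τ) = u(π,τ) = 0.
Separating variables: u = Σ [A_n cos(ω_n τ) + B_n sin(ω_n τ)] sin(nξ), ω_n = 2n. From ICs (B_n = velocity coefficient / ω_n): A_3=2, B_1=1.
So u(ξ,τ) = sin(ξ)sin(2τ) + 2sin(3ξ)cos(6τ), and ψ(ξ,τ) = exp(-ξ)u(ξ,τ).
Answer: ψ(ξ, τ) = exp(-ξ)sin(ξ)sin(2τ) + 2exp(-ξ)sin(3ξ)cos(6τ)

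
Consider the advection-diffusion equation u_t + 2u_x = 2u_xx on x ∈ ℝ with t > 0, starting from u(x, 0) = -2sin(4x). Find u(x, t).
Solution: Change to a moving frame: let η = x - 2t, σ = t and write u(x,t) = w(η,σ).
By the chain rule u_t = w_σ - 2w_η, u_x = w_η, u_xx = w_ηη.
Then u_t + 2u_x = w_σ: the advection term cancels and the PDE becomes the heat equation w_σ = 2w_ηη on η ∈ ℝ.
Initial data: w(η,0) = u(η,0) = -2sin(4η).
On η ∈ ℝ each mode satisfies (sin(nη))″ = -n² sin(nη), so exp(-2n²σ) sin(nη) solves the heat equation; by superposition w(η,σ) = Σ c_n exp(-2n²σ) sin(nη).
Reading off the coefficients: c_4=-2, so w(η,σ) = -2exp(-32σ)sin(4η).
Substituting back η = x - 2t, σ = t: u(x,t) = w(x - 2t, t).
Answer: u(x, t) = 2exp(-32t)sin(8t - 4x)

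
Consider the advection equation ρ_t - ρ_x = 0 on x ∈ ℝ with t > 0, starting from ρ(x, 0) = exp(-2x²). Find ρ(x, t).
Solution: By method of characteristics (waves move left with speed 1):
Along characteristics x + t = const, ρ is constant, so ρ(x,t) = f(x + t) with f = ρ(·, 0).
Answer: ρ(x, t) = exp(-2(t + x)²)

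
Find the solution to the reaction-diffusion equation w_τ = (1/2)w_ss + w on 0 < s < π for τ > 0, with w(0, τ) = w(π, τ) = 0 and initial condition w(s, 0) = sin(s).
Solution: Substitute w = exp(τ)u.
Then w_τ = exp(τ)(u_τ + u), w_ss = exp(τ)u_ss; substituting and dividing by exp(τ), the lower-order terms cancel: u_τ = (1/2)u_ss (standard heat equation).
Data for u: u(s,0) = w(s,0) = sin(s). The boundary conditions carry over: u(0,τ) = u(π,τ) = 0.
Separating variables: u = Σ c_n exp(-n²τ/2) sin(ns). From u(s,0) = sin(s): c_1=1.
So u(s,τ) = exp(-τ/2)sin(s), and w(s,τ) = exp(τ)u(s,τ).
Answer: w(s, τ) = exp(τ/2)sin(s)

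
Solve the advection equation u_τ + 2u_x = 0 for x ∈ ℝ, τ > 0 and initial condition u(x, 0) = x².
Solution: By method of characteristics (waves move right with speed 2):
Along characteristics x - 2τ = const, u is constant, so u(x,τ) = f(x - 2τ) with f = u(·, 0).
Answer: u(x, τ) = x² - 4xτ + 4τ²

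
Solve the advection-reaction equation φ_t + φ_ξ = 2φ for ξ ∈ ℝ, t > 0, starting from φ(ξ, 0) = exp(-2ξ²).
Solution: Substitute φ = exp(2t)u, i.e. u = exp(-2t)φ.
By the product rule, φ_t = exp(2t)(u_t + 2u), φ_ξ = exp(2t)u_ξ.
Substituting into the PDE and dividing by exp(2t): u_t + 2u + u_ξ = 2u.
The lower-order terms cancel, leaving the standard advection equation u_t + u_ξ = 0.
Initial data for u: u(ξ,0) = φ(ξ,0) = exp(-2ξ²).
Solve for u:
  By method of characteristics (waves move right with speed 1):
  Along characteristics ξ - t = const, u is constant, so u(ξ,t) = f(ξ - t) with f = u(·, 0).
Hence u(ξ,t) = exp(-2(-t + ξ)²).
Transform back: φ(ξ,t) = exp(2t)u(ξ,t).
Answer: φ(ξ, t) = exp(2t)exp(-2(-t + ξ)²)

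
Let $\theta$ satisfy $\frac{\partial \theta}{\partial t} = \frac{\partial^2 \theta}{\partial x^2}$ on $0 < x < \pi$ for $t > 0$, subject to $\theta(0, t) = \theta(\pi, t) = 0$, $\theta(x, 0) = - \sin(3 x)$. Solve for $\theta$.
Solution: Using separation of variables $\theta = X(x)G(t)$:
Eigenfunctions: $\sin(nx)$, $n = 1, 2, 3, \ldots$
General solution: $\theta(x, t) = \sum c_n \sin(nx) e^{-n^2 t}$
Matching $\theta(x,0) = - \sin(3 x)$ term by term: $c_3=-1$.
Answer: $\theta(x, t) = - e^{-9 t} \sin(3 x)$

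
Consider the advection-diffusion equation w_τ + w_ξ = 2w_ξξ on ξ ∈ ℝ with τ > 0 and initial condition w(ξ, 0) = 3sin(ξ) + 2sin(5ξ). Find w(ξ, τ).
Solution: Moving frame: η = ξ - τ, σ = τ, w = u(η,σ), so w_τ = u_σ - u_η and w_ξξ = u_ηη.
Hence w_τ + w_ξ = u_σ and the PDE becomes the heat equation u_σ = 2u_ηη on η ∈ ℝ.
Initial data: u(η,0) = w(η,0) = 3sin(η) + 2sin(5η). Each mode sin(nη) decays as exp(-2n²σ) on ℝ, so u(η,σ) = Σ c_n exp(-2n²σ) sin(nη) with c_1=3, c_5=2: u(η,σ) = 3exp(-2σ)sin(η) + 2exp(-50σ)sin(5η).
Substituting back: w(ξ,τ) = u(ξ - τ, τ).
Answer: w(ξ, τ) = 3exp(-2τ)sin(ξ - τ) + 2exp(-50τ)sin(5ξ - 5τ)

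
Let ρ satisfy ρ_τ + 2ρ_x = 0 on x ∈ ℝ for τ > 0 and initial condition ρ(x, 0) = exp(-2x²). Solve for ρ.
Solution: By characteristics (dx/dτ = 2), ρ(x,τ) = f(x - 2τ) with f = ρ(·, 0).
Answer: ρ(x, τ) = exp(-2(x - 2τ)²)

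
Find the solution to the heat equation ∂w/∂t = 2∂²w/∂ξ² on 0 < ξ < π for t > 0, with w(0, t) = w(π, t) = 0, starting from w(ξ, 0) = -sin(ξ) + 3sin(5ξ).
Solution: Separating variables: w = Σ c_n exp(-2n²t) sin(nξ). From w(ξ,0) = -sin(ξ) + 3sin(5ξ): c_1=-1, c_5=3.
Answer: w(ξ, t) = -exp(-2t)sin(ξ) + 3exp(-50t)sin(5ξ)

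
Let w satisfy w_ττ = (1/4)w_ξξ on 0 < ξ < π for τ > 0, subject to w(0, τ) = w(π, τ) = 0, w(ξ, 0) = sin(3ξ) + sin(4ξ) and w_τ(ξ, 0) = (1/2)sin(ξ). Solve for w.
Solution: Using separation of variables w = X(ξ)T(τ):
Eigenfunctions: sin(nξ), n = 1, 2, 3, ...
General solution: w(ξ, τ) = Σ [A_n cos(n τ/2) + B_n sin(n τ/2)] sin(nξ)
From w(ξ,0) = sin(3ξ) + sin(4ξ): A_3=1, A_4=1. From w_τ(ξ,0) = (1/2)sin(ξ), using w_τ(ξ,0) = Σ ω_n B_n sin(nξ) with ω_n = n/2: B_1 = (1/2)/(1/2) = 1.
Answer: w(ξ, τ) = sin(ξ)sin(τ/2) + sin(3ξ)cos(3τ/2) + sin(4ξ)cos(2τ)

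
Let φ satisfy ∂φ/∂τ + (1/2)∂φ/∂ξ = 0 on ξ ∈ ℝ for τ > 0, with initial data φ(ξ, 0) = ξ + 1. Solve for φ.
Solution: By method of characteristics (waves move right with speed 1/2):
Along characteristics ξ - (1/2)τ = const, φ is constant, so φ(ξ,τ) = f(ξ - (1/2)τ) with f = φ(·, 0).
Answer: φ(ξ, τ) = ξ - (1/2)τ + 1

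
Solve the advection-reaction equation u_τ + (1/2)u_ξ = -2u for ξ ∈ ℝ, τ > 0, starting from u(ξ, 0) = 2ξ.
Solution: Substitute u = exp(-2τ)w, i.e. w = exp(2τ)u.
By the product rule, u_τ = exp(-2τ)(w_τ - 2w), u_ξ = exp(-2τ)w_ξ.
Substituting into the PDE and dividing by exp(-2τ): w_τ - 2w + (1/2)w_ξ = -2w.
The lower-order terms cancel, leaving the standard advection equation w_τ + (1/2)w_ξ = 0.
Initial data for w: w(ξ,0) = u(ξ,0) = 2ξ.
Solve for w:
  By method of characteristics (waves move right with speed 1/2):
  Along characteristics ξ - (1/2)τ = const, w is constant, so w(ξ,τ) = f(ξ - (1/2)τ) with f = w(·, 0).
Hence w(ξ,τ) = 2ξ - τ.
Transform back: u(ξ,τ) = exp(-2τ)w(ξ,τ).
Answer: u(ξ, τ) = 2ξexp(-2τ) - τexp(-2τ)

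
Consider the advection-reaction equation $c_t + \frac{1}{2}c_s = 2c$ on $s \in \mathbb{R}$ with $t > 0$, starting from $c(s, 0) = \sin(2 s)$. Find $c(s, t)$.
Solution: Substitute $c = e^{2t}u$.
Then $c_t = e^{2t}(u_t + 2u)$, $c_s = e^{2t}u_s$; substituting and dividing by $e^{2t}$, the lower-order terms cancel: $u_t + \frac{1}{2}u_s = 0$ (standard advection equation).
Data for $u$: $u(s,0) = c(s,0) = \sin(2 s)$.
By characteristics ($ds/dt = 1/2$), $u(s,t) = f(s - \frac{1}{2}t)$ with $f = u( \cdot , 0)$.
So $u(s,t) = \sin(2 s - t)$, and $c(s,t) = e^{2t}u(s,t)$.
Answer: $c(s, t) = e^{2 t} \sin(2 s - t)$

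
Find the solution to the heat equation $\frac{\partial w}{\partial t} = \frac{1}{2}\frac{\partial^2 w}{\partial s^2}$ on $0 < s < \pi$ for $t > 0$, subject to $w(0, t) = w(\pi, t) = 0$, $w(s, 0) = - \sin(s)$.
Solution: Separating variables: $w = \sum c_n e^{-n^2t/2} \sin(ns)$. From $w(s,0) = - \sin(s)$: $c_1=-1$.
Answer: $w(s, t) = - e^{-t/2} \sin(s)$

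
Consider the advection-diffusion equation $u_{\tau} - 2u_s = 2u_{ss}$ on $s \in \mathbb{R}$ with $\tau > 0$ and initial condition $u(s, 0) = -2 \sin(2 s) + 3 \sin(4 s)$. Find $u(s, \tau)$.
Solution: Moving frame: $\eta = s + 2\tau$, $\sigma = \tau$, $u = w(\eta,\sigma)$, so $u_{\tau} = w_{\sigma} + 2w_{\eta}$ and $u_{ss} = w_{\eta\eta}$.
Hence $u_{\tau} - 2u_s = w_{\sigma}$ and the PDE becomes the heat equation $w_{\sigma} = 2w_{\eta\eta}$ on $\eta \in \mathbb{R}$.
Initial data: $w(\eta,0) = u(\eta,0) = -2 \sin(2 \eta) + 3 \sin(4 \eta)$. Each mode $\sin(n\eta)$ decays as $e^{-2n^2\sigma}$ on $\mathbb{R}$, so $w(\eta,\sigma) = \sum c_n e^{-2n^2\sigma} \sin(n\eta)$ with $c_2=-2, c_4=3$: $w(\eta,\sigma) = -2 e^{-8 \sigma} \sin(2 \eta) + 3 e^{-32 \sigma} \sin(4 \eta)$.
Substituting back: $u(s,\tau) = w(s + 2\tau, \tau)$.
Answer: $u(s, \tau) = -2 e^{-8 \tau} \sin(4 \tau + 2 s) + 3 e^{-32 \tau} \sin(8 \tau + 4 s)$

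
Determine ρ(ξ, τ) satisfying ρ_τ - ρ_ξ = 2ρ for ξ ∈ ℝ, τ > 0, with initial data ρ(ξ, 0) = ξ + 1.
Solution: Substitute ρ = exp(2τ)u, i.e. u = exp(-2τ)ρ.
By the product rule, ρ_τ = exp(2τ)(u_τ + 2u), ρ_ξ = exp(2τ)u_ξ.
Substituting into the PDE and dividing by exp(2τ): u_τ + 2u - u_ξ = 2u.
The lower-order terms cancel, leaving the standard advection equation u_τ - u_ξ = 0.
Initial data for u: u(ξ,0) = ρ(ξ,0) = ξ + 1.
Solve for u:
  By method of characteristics (waves move left with speed 1):
  Along characteristics ξ + τ = const, u is constant, so u(ξ,τ) = f(ξ + τ) with f = u(·, 0).
Hence u(ξ,τ) = ξ + τ + 1.
Transform back: ρ(ξ,τ) = exp(2τ)u(ξ,τ).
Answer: ρ(ξ, τ) = ξexp(2τ) + τexp(2τ) + exp(2τ)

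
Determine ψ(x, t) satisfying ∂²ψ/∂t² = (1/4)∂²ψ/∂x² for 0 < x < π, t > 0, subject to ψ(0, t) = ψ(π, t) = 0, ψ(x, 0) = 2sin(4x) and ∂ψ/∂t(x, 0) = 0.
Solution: Using separation of variables ψ = X(x)T(t):
Eigenfunctions: sin(nx), n = 1, 2, 3, ...
General solution: ψ(x, t) = Σ [A_n cos(n t/2) + B_n sin(n t/2)] sin(nx)
From ψ(x,0) = 2sin(4x): A_4=2. From ψ_t(x,0) = 0: all B_n = 0.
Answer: ψ(x, t) = 2sin(4x)cos(2t)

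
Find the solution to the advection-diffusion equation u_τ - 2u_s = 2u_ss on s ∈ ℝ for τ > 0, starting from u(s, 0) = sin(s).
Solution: Change to a moving frame: let η = s + 2τ, σ = τ and write u(s,τ) = w(η,σ).
By the chain rule u_τ = w_σ + 2w_η, u_s = w_η, u_ss = w_ηη.
Then u_τ - 2u_s = w_σ: the advection term cancels and the PDE becomes the heat equation w_σ = 2w_ηη on η ∈ ℝ.
Initial data: w(η,0) = u(η,0) = sin(η).
On η ∈ ℝ each mode satisfies (sin(nη))″ = -n² sin(nη), so exp(-2n²σ) sin(nη) solves the heat equation; by superposition w(η,σ) = Σ c_n exp(-2n²σ) sin(nη).
Reading off the coefficients: c_1=1, so w(η,σ) = exp(-2σ)sin(η).
Substituting back η = s + 2τ, σ = τ: u(s,τ) = w(s + 2τ, τ).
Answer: u(s, τ) = exp(-2τ)sin(s + 2τ)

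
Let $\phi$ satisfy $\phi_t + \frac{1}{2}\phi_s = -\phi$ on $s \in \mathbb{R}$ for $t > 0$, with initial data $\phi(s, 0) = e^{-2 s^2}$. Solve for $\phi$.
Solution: Substitute $\phi = e^{-t}u$, i.e. $u = e^{t}\phi$.
By the product rule, $\phi_t = e^{-t}(u_t - u)$, $\phi_s = e^{-t}u_s$.
Substituting into the PDE and dividing by $e^{-t}$: $u_t - u + \frac{1}{2}u_s = -u$.
The lower-order terms cancel, leaving the standard advection equation $u_t + \frac{1}{2}u_s = 0$.
Initial data for $u$: $u(s,0) = \phi(s,0) = e^{-2 s^2}$.
Solve for $u$:
  By method of characteristics (waves move right with speed 1/2):
  Along characteristics $s - \frac{1}{2}t =$ const, $u$ is constant, so $u(s,t) = f(s - \frac{1}{2}t)$ with $f = u( \cdot , 0)$.
Hence $u(s,t) = e^{-2 (s - t/2)^2}$.
Transform back: $\phi(s,t) = e^{-t}u(s,t)$.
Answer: $\phi(s, t) = e^{-t} e^{-2 (s - t/2)^2}$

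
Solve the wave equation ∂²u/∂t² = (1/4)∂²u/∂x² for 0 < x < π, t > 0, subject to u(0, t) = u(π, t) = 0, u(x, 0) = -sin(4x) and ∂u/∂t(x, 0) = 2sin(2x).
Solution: Using separation of variables u = X(x)T(t):
Eigenfunctions: sin(nx), n = 1, 2, 3, ...
General solution: u(x, t) = Σ [A_n cos(n t/2) + B_n sin(n t/2)] sin(nx)
From u(x,0) = -sin(4x): A_4=-1. From u_t(x,0) = 2sin(2x), using u_t(x,0) = Σ ω_n B_n sin(nx) with ω_n = n/2: B_2 = 2/1 = 2.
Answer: u(x, t) = 2sin(t)sin(2x) - sin(4x)cos(2t)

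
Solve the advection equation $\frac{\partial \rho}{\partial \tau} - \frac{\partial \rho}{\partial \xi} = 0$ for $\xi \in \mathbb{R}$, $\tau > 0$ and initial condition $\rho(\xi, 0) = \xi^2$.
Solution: By method of characteristics (waves move left with speed 1):
Along characteristics $\xi + \tau =$ const, $\rho$ is constant, so $\rho(\xi,\tau) = f(\xi + \tau)$ with $f = \rho( \cdot , 0)$.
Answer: $\rho(\xi, \tau) = \tau^2 + 2 \tau \xi + \xi^2$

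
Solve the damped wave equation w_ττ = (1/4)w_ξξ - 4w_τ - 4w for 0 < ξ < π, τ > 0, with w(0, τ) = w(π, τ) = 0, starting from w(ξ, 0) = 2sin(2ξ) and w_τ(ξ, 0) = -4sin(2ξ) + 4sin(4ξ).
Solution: Substitute w = exp(-2τ)u, i.e. u = exp(2τ)w.
By the product rule, w_τ = exp(-2τ)(u_τ - 2u), w_ττ = exp(-2τ)(u_ττ - 4u_τ + 4u), w_ξξ = exp(-2τ)u_ξξ.
Substituting into the PDE and dividing by exp(-2τ): u_ττ - 4u_τ + 4u = (1/4)u_ξξ - 4(u_τ - 2u) - 4u.
The lower-order terms cancel, leaving the standard wave equation u_ττ = (1/4)u_ξξ.
Initial data for u: u(ξ,0) = w(ξ,0) = 2sin(2ξ); u_τ(ξ,0) = w_τ(ξ,0) + 2w(ξ,0) = 4sin(4ξ). The boundary conditions carry over: u(0,τ) = u(π,τ) = 0.
Solve for u:
  Using separation of variables u = X(ξ)T(τ):
  Eigenfunctions: sin(nξ), n = 1, 2, 3, ...
  General solution: u(ξ, τ) = Σ [A_n cos(n τ/2) + B_n sin(n τ/2)] sin(nξ)
  From u(ξ,0) = 2sin(2ξ): A_2=2. From u_τ(ξ,0) = 4sin(4ξ), using u_τ(ξ,0) = Σ ω_n B_n sin(nξ) with ω_n = n/2: B_4 = 4/2 = 2.
Hence u(ξ,τ) = 2sin(2ξ)cos(τ) + 2sin(4ξ)sin(2τ).
Transform back: w(ξ,τ) = exp(-2τ)u(ξ,τ).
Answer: w(ξ, τ) = 2exp(-2τ)sin(2ξ)cos(τ) + 2exp(-2τ)sin(4ξ)sin(2τ)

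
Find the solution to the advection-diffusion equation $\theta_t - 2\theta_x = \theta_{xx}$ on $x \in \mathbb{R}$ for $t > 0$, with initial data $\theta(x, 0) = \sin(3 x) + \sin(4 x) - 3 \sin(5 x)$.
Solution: Change to a moving frame: let $\eta = x + 2t$, $\sigma = t$ and write $\theta(x,t) = u(\eta,\sigma)$.
By the chain rule $\theta_t = u_{\sigma} + 2u_{\eta}$, $\theta_x = u_{\eta}$, $\theta_{xx} = u_{\eta\eta}$.
Then $\theta_t - 2\theta_x = u_{\sigma}$: the advection term cancels and the PDE becomes the heat equation $u_{\sigma} = u_{\eta\eta}$ on $\eta \in \mathbb{R}$.
Initial data: $u(\eta,0) = \theta(\eta,0) = \sin(3 \eta) + \sin(4 \eta) - 3 \sin(5 \eta)$.
On $\eta \in \mathbb{R}$ each mode satisfies $(\sin(n\eta))'' = -n^2 \sin(n\eta)$, so $e^{-n^2\sigma} \sin(n\eta)$ solves the heat equation; by superposition $u(\eta,\sigma) = \sum c_n e^{-n^2\sigma} \sin(n\eta)$.
Reading off the coefficients: $c_3=1, c_4=1, c_5=-3$, so $u(\eta,\sigma) = e^{-9 \sigma} \sin(3 \eta) + e^{-16 \sigma} \sin(4 \eta) - 3 e^{-25 \sigma} \sin(5 \eta)$.
Substituting back $\eta = x + 2t$, $\sigma = t$: $\theta(x,t) = u(x + 2t, t)$.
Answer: $\theta(x, t) = e^{-9 t} \sin(6 t + 3 x) + e^{-16 t} \sin(8 t + 4 x) - 3 e^{-25 t} \sin(10 t + 5 x)$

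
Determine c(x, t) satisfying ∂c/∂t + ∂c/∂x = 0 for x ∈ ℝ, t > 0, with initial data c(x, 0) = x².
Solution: By characteristics (dx/dt = 1), c(x,t) = f(x - t) with f = c(·, 0).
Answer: c(x, t) = t² - 2tx + x²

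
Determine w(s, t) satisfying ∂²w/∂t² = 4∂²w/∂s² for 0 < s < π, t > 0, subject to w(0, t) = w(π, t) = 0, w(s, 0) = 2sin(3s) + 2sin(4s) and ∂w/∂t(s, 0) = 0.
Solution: Using separation of variables w = X(s)T(t):
Eigenfunctions: sin(ns), n = 1, 2, 3, ...
General solution: w(s, t) = Σ [A_n cos(2n t) + B_n sin(2n t)] sin(ns)
From w(s,0) = 2sin(3s) + 2sin(4s): A_3=2, A_4=2. From w_t(s,0) = 0: all B_n = 0.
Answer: w(s, t) = 2sin(3s)cos(6t) + 2sin(4s)cos(8t)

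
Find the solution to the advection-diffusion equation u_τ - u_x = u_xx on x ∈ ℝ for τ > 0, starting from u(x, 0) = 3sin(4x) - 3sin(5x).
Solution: Moving frame: η = x + τ, σ = τ, u = w(η,σ), so u_τ = w_σ + w_η and u_xx = w_ηη.
Hence u_τ - u_x = w_σ and the PDE becomes the heat equation w_σ = w_ηη on η ∈ ℝ.
Initial data: w(η,0) = u(η,0) = 3sin(4η) - 3sin(5η). Each mode sin(nη) decays as exp(-n²σ) on ℝ, so w(η,σ) = Σ c_n exp(-n²σ) sin(nη) with c_4=3, c_5=-3: w(η,σ) = 3exp(-16σ)sin(4η) - 3exp(-25σ)sin(5η).
Substituting back: u(x,τ) = w(x + τ, τ).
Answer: u(x, τ) = 3exp(-16τ)sin(4x + 4τ) - 3exp(-25τ)sin(5x + 5τ)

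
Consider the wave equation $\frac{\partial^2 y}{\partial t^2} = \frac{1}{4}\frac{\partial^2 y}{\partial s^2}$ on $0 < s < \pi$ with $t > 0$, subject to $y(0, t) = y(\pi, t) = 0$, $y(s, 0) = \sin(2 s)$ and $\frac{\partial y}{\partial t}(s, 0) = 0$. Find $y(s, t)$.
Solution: Separating variables: $y = \sum [A_n \cos(\omega_n t) + B_n \sin(\omega_n t)] \sin(ns)$, $\omega_n = n/2$. From ICs: $A_2=1$.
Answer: $y(s, t) = \sin(2 s) \cos(t)$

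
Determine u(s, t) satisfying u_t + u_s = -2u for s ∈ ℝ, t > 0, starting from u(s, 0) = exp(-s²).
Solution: Substitute u = exp(-2t)w, i.e. w = exp(2t)u.
By the product rule, u_t = exp(-2t)(w_t - 2w), u_s = exp(-2t)w_s.
Substituting into the PDE and dividing by exp(-2t): w_t - 2w + w_s = -2w.
The lower-order terms cancel, leaving the standard advection equation w_t + w_s = 0.
Initial data for w: w(s,0) = u(s,0) = exp(-s²).
Solve for w:
  By method of characteristics (waves move right with speed 1):
  Along characteristics s - t = const, w is constant, so w(s,t) = f(s - t) with f = w(·, 0).
Hence w(s,t) = exp(-(s - t)²).
Transform back: u(s,t) = exp(-2t)w(s,t).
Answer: u(s, t) = exp(-2t)exp(-(s - t)²)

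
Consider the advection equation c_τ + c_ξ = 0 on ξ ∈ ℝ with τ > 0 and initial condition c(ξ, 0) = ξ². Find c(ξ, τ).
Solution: By characteristics (dξ/dτ = 1), c(ξ,τ) = f(ξ - τ) with f = c(·, 0).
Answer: c(ξ, τ) = ξ² - 2ξτ + τ²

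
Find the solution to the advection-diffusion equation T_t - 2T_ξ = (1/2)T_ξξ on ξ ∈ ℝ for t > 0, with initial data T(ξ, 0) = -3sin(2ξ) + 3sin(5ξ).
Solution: Moving frame: η = ξ + 2t, σ = t, T = u(η,σ), so T_t = u_σ + 2u_η and T_ξξ = u_ηη.
Hence T_t - 2T_ξ = u_σ and the PDE becomes the heat equation u_σ = (1/2)u_ηη on η ∈ ℝ.
Initial data: u(η,0) = T(η,0) = -3sin(2η) + 3sin(5η). Each mode sin(nη) decays as exp(-n²σ/2) on ℝ, so u(η,σ) = Σ c_n exp(-n²σ/2) sin(nη) with c_2=-3, c_5=3: u(η,σ) = -3exp(-2σ)sin(2η) + 3exp(-25σ/2)sin(5η).
Substituting back: T(ξ,t) = u(ξ + 2t, t).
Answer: T(ξ, t) = -3exp(-2t)sin(4t + 2ξ) + 3exp(-25t/2)sin(10t + 5ξ)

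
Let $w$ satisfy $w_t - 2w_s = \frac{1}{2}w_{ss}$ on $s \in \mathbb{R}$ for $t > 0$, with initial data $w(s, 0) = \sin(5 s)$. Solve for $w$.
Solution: Change to a moving frame: let $\eta = s + 2t$, $\sigma = t$ and write $w(s,t) = u(\eta,\sigma)$.
By the chain rule $w_t = u_{\sigma} + 2u_{\eta}$, $w_s = u_{\eta}$, $w_{ss} = u_{\eta\eta}$.
Then $w_t - 2w_s = u_{\sigma}$: the advection term cancels and the PDE becomes the heat equation $u_{\sigma} = \frac{1}{2}u_{\eta\eta}$ on $\eta \in \mathbb{R}$.
Initial data: $u(\eta,0) = w(\eta,0) = \sin(5 \eta)$.
On $\eta \in \mathbb{R}$ each mode satisfies $(\sin(n\eta))'' = -n^2 \sin(n\eta)$, so $e^{-n^2\sigma/2} \sin(n\eta)$ solves the heat equation; by superposition $u(\eta,\sigma) = \sum c_n e^{-n^2\sigma/2} \sin(n\eta)$.
Reading off the coefficients: $c_5=1$, so $u(\eta,\sigma) = e^{-25 \sigma/2} \sin(5 \eta)$.
Substituting back $\eta = s + 2t$, $\sigma = t$: $w(s,t) = u(s + 2t, t)$.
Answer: $w(s, t) = e^{-25 t/2} \sin(5 s + 10 t)$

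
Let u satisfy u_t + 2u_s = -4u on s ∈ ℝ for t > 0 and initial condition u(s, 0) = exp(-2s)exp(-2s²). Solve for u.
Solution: Substitute u = exp(-2s)w, i.e. w = exp(2s)u.
By the product rule, u_s = exp(-2s)(w_s - 2w), u_t = exp(-2s)w_t.
Substituting into the PDE and dividing by exp(-2s): w_t + 2(w_s - 2w) = -4w.
The lower-order terms cancel, leaving the standard advection equation w_t + 2w_s = 0.
Initial data for w: w(s,0) = exp(2s)u(s,0) = exp(-2s²).
Solve for w:
  By method of characteristics (waves move right with speed 2):
  Along characteristics s - 2t = const, w is constant, so w(s,t) = f(s - 2t) with f = w(·, 0).
Hence w(s,t) = exp(-2(s - 2t)²).
Transform back: u(s,t) = exp(-2s)w(s,t).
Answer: u(s, t) = exp(-2s)exp(-2(s - 2t)²)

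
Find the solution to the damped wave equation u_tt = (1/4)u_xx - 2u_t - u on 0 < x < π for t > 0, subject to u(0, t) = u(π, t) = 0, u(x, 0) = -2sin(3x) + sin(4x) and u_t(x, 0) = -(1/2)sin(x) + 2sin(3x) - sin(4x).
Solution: Substitute u = exp(-t)w, i.e. w = exp(t)u.
By the product rule, u_t = exp(-t)(w_t - w), u_tt = exp(-t)(w_tt - 2w_t + w), u_xx = exp(-t)w_xx.
Substituting into the PDE and dividing by exp(-t): w_tt - 2w_t + w = (1/4)w_xx - 2(w_t - w) - w.
The lower-order terms cancel, leaving the standard wave equation w_tt = (1/4)w_xx.
Initial data for w: w(x,0) = u(x,0) = -2sin(3x) + sin(4x); w_t(x,0) = u_t(x,0) + u(x,0) = -(1/2)sin(x). The boundary conditions carry over: w(0,t) = w(π,t) = 0.
Solve for w:
  Using separation of variables w = X(x)T(t):
  Eigenfunctions: sin(nx), n = 1, 2, 3, ...
  General solution: w(x, t) = Σ [A_n cos(n t/2) + B_n sin(n t/2)] sin(nx)
  From w(x,0) = -2sin(3x) + sin(4x): A_3=-2, A_4=1. From w_t(x,0) = -(1/2)sin(x), using w_t(x,0) = Σ ω_n B_n sin(nx) with ω_n = n/2: B_1 = (-1/2)/(1/2) = -1.
Hence w(x,t) = -sin(t/2)sin(x) - 2sin(3x)cos(3t/2) + sin(4x)cos(2t).
Transform back: u(x,t) = exp(-t)w(x,t).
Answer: u(x, t) = -exp(-t)sin(t/2)sin(x) - 2exp(-t)sin(3x)cos(3t/2) + exp(-t)sin(4x)cos(2t)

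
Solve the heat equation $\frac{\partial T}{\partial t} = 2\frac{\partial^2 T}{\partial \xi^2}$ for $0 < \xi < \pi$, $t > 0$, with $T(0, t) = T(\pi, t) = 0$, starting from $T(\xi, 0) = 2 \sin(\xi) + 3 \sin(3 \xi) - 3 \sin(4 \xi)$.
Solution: Separating variables: $T = \sum c_n e^{-2n^2t} \sin(n\xi)$. From $T(\xi,0) = 2 \sin(\xi) + 3 \sin(3 \xi) - 3 \sin(4 \xi)$: $c_1=2, c_3=3, c_4=-3$.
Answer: $T(\xi, t) = 2 e^{-2 t} \sin(\xi) + 3 e^{-18 t} \sin(3 \xi) - 3 e^{-32 t} \sin(4 \xi)$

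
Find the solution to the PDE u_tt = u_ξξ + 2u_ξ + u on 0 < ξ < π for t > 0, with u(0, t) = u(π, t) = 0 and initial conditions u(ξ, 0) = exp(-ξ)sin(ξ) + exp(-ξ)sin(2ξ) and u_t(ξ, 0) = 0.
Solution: Substitute u = exp(-ξ)w.
Then u_ξ = exp(-ξ)(w_ξ - w), u_ξξ = exp(-ξ)(w_ξξ - 2w_ξ + w), u_tt = exp(-ξ)w_tt; substituting and dividing by exp(-ξ), the lower-order terms cancel: w_tt = w_ξξ (standard wave equation).
Data for w: w(ξ,0) = exp(ξ)u(ξ,0) = sin(ξ) + sin(2ξ); w_t(ξ,0) = exp(ξ)u_t(ξ,0) = 0. The boundary conditions carry over: w(0,t) = w(π,t) = 0.
Separating variables: w = Σ [A_n cos(ω_n t) + B_n sin(ω_n t)] sin(nξ), ω_n = n. From ICs: A_1=1, A_2=1.
So w(ξ,t) = sin(ξ)cos(t) + sin(2ξ)cos(2t), and u(ξ,t) = exp(-ξ)w(ξ,t).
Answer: u(ξ, t) = exp(-ξ)sin(ξ)cos(t) + exp(-ξ)sin(2ξ)cos(2t)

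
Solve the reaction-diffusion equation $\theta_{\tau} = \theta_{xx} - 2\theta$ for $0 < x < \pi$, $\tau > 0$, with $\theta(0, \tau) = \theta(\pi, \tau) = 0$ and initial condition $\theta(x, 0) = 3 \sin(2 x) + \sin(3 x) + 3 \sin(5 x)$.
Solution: Substitute $\theta = e^{-2\tau}u$, i.e. $u = e^{2\tau}\theta$.
By the product rule, $\theta_{\tau} = e^{-2\tau}(u_{\tau} - 2u)$, $\theta_{xx} = e^{-2\tau}u_{xx}$.
Substituting into the PDE and dividing by $e^{-2\tau}$: $u_{\tau} - 2u = u_{xx} - 2u$.
The lower-order terms cancel, leaving the standard heat equation $u_{\tau} = u_{xx}$.
Initial data for $u$: $u(x,0) = \theta(x,0) = 3 \sin(2 x) + \sin(3 x) + 3 \sin(5 x)$. The boundary conditions carry over: $u(0,\tau) = u(\pi,\tau) = 0$.
Solve for $u$:
  Using separation of variables $u = X(x)G(\tau)$:
  Eigenfunctions: $\sin(nx)$, $n = 1, 2, 3, \ldots$
  General solution: $u(x, \tau) = \sum c_n \sin(nx) e^{-n^2 \tau}$
  Matching $u(x,0) = 3 \sin(2 x) + \sin(3 x) + 3 \sin(5 x)$ term by term: $c_2=3, c_3=1, c_5=3$.
Hence $u(x,\tau) = 3 e^{-4 \tau} \sin(2 x) + e^{-9 \tau} \sin(3 x) + 3 e^{-25 \tau} \sin(5 x)$.
Transform back: $\theta(x,\tau) = e^{-2\tau}u(x,\tau)$.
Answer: $\theta(x, \tau) = 3 e^{-6 \tau} \sin(2 x) + e^{-11 \tau} \sin(3 x) + 3 e^{-27 \tau} \sin(5 x)$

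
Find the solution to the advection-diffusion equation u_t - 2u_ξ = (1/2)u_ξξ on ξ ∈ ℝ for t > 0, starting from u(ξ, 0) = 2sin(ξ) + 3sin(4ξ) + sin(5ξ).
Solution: Change to a moving frame: let η = ξ + 2t, σ = t and write u(ξ,t) = w(η,σ).
By the chain rule u_t = w_σ + 2w_η, u_ξ = w_η, u_ξξ = w_ηη.
Then u_t - 2u_ξ = w_σ: the advection term cancels and the PDE becomes the heat equation w_σ = (1/2)w_ηη on η ∈ ℝ.
Initial data: w(η,0) = u(η,0) = 2sin(η) + 3sin(4η) + sin(5η).
On η ∈ ℝ each mode satisfies (sin(nη))″ = -n² sin(nη), so exp(-n²σ/2) sin(nη) solves the heat equation; by superposition w(η,σ) = Σ c_n exp(-n²σ/2) sin(nη).
Reading off the coefficients: c_1=2, c_4=3, c_5=1, so w(η,σ) = 3exp(-8σ)sin(4η) + 2exp(-σ/2)sin(η) + exp(-25σ/2)sin(5η).
Substituting back η = ξ + 2t, σ = t: u(ξ,t) = w(ξ + 2t, t).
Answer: u(ξ, t) = 3exp(-8t)sin(8t + 4ξ) + 2exp(-t/2)sin(2t + ξ) + exp(-25t/2)sin(10t + 5ξ)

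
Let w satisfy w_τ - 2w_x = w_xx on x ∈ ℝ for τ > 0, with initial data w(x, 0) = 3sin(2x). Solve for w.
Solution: Moving frame: η = x + 2τ, σ = τ, w = u(η,σ), so w_τ = u_σ + 2u_η and w_xx = u_ηη.
Hence w_τ - 2w_x = u_σ and the PDE becomes the heat equation u_σ = u_ηη on η ∈ ℝ.
Initial data: u(η,0) = w(η,0) = 3sin(2η). Each mode sin(nη) decays as exp(-n²σ) on ℝ, so u(η,σ) = Σ c_n exp(-n²σ) sin(nη) with c_2=3: u(η,σ) = 3exp(-4σ)sin(2η).
Substituting back: w(x,τ) = u(x + 2τ, τ).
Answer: w(x, τ) = 3exp(-4τ)sin(2x + 4τ)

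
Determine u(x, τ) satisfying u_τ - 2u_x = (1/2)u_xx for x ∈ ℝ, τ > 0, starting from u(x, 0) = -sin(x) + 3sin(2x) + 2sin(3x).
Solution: Change to a moving frame: let η = x + 2τ, σ = τ and write u(x,τ) = w(η,σ).
By the chain rule u_τ = w_σ + 2w_η, u_x = w_η, u_xx = w_ηη.
Then u_τ - 2u_x = w_σ: the advection term cancels and the PDE becomes the heat equation w_σ = (1/2)w_ηη on η ∈ ℝ.
Initial data: w(η,0) = u(η,0) = -sin(η) + 3sin(2η) + 2sin(3η).
On η ∈ ℝ each mode satisfies (sin(nη))″ = -n² sin(nη), so exp(-n²σ/2) sin(nη) solves the heat equation; by superposition w(η,σ) = Σ c_n exp(-n²σ/2) sin(nη).
Reading off the coefficients: c_1=-1, c_2=3, c_3=2, so w(η,σ) = 3exp(-2σ)sin(2η) - exp(-σ/2)sin(η) + 2exp(-9σ/2)sin(3η).
Substituting back η = x + 2τ, σ = τ: u(x,τ) = w(x + 2τ, τ).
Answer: u(x, τ) = 3exp(-2τ)sin(2x + 4τ) - exp(-τ/2)sin(x + 2τ) + 2exp(-9τ/2)sin(3x + 6τ)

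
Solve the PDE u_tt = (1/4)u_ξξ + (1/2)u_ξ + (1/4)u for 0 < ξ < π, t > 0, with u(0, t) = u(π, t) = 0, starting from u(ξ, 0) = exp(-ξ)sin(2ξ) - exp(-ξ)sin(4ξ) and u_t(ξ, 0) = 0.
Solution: Substitute u = exp(-ξ)w.
Then u_ξ = exp(-ξ)(w_ξ - w), u_ξξ = exp(-ξ)(w_ξξ - 2w_ξ + w), u_tt = exp(-ξ)w_tt; substituting and dividing by exp(-ξ), the lower-order terms cancel: w_tt = (1/4)w_ξξ (standard wave equation).
Data for w: w(ξ,0) = exp(ξ)u(ξ,0) = sin(2ξ) - sin(4ξ); w_t(ξ,0) = exp(ξ)u_t(ξ,0) = 0. The boundary conditions carry over: w(0,t) = w(π,t) = 0.
Separating variables: w = Σ [A_n cos(ω_n t) + B_n sin(ω_n t)] sin(nξ), ω_n = n/2. From ICs: A_2=1, A_4=-1.
So w(ξ,t) = sin(2ξ)cos(t) - sin(4ξ)cos(2t), and u(ξ,t) = exp(-ξ)w(ξ,t).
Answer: u(ξ, t) = exp(-ξ)sin(2ξ)cos(t) - exp(-ξ)sin(4ξ)cos(2t)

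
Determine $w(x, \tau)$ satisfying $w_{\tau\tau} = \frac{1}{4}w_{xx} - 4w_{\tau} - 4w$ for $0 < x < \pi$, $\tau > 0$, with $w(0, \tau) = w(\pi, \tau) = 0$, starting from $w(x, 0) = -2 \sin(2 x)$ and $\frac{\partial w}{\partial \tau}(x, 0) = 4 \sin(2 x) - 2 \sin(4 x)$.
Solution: Substitute $w = e^{-2\tau}u$.
Then $w_{\tau} = e^{-2\tau}(u_{\tau} - 2u)$, $w_{\tau\tau} = e^{-2\tau}(u_{\tau\tau} - 4u_{\tau} + 4u)$, $w_{xx} = e^{-2\tau}u_{xx}$; substituting and dividing by $e^{-2\tau}$, the lower-order terms cancel: $u_{\tau\tau} = \frac{1}{4}u_{xx}$ (standard wave equation).
Data for $u$: $u(x,0) = w(x,0) = -2 \sin(2 x)$; $u_{\tau}(x,0) = w_{\tau}(x,0) + 2w(x,0) = -2 \sin(4 x)$. The boundary conditions carry over: $u(0,\tau) = u(\pi,\tau) = 0$.
Separating variables: $u = \sum [A_n \cos(\omega_n \tau) + B_n \sin(\omega_n \tau)] \sin(nx)$, $\omega_n = n/2$. From ICs ($B_n$ = velocity coefficient / $\omega_n$): $A_2=-2, B_4=-1$.
So $u(x,\tau) = -2 \sin(2 x) \cos(\tau) - \sin(4 x) \sin(2 \tau)$, and $w(x,\tau) = e^{-2\tau}u(x,\tau)$.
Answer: $w(x, \tau) = - e^{-2 \tau} \sin(2 \tau) \sin(4 x) - 2 e^{-2 \tau} \sin(2 x) \cos(\tau)$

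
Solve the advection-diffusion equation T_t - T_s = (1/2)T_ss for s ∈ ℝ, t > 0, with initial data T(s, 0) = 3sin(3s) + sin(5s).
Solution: Change to a moving frame: let η = s + t, σ = t and write T(s,t) = u(η,σ).
By the chain rule T_t = u_σ + u_η, T_s = u_η, T_ss = u_ηη.
Then T_t - T_s = u_σ: the advection term cancels and the PDE becomes the heat equation u_σ = (1/2)u_ηη on η ∈ ℝ.
Initial data: u(η,0) = T(η,0) = 3sin(3η) + sin(5η).
On η ∈ ℝ each mode satisfies (sin(nη))″ = -n² sin(nη), so exp(-n²σ/2) sin(nη) solves the heat equation; by superposition u(η,σ) = Σ c_n exp(-n²σ/2) sin(nη).
Reading off the coefficients: c_3=3, c_5=1, so u(η,σ) = 3exp(-9σ/2)sin(3η) + exp(-25σ/2)sin(5η).
Substituting back η = s + t, σ = t: T(s,t) = u(s + t, t).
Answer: T(s, t) = 3exp(-9t/2)sin(3s + 3t) + exp(-25t/2)sin(5s + 5t)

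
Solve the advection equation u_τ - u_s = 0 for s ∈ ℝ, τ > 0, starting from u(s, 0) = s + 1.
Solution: By characteristics (ds/dτ = -1), u(s,τ) = f(s + τ) with f = u(·, 0).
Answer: u(s, τ) = s + τ + 1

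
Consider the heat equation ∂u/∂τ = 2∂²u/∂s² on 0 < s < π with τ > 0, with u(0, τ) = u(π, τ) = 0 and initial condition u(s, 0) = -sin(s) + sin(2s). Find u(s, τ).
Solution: Using separation of variables u = X(s)T(τ):
Eigenfunctions: sin(ns), n = 1, 2, 3, ...
General solution: u(s, τ) = Σ c_n sin(ns) exp(-2n² τ)
Matching u(s,0) = -sin(s) + sin(2s) term by term: c_1=-1, c_2=1.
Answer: u(s, τ) = -exp(-2τ)sin(s) + exp(-8τ)sin(2s)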